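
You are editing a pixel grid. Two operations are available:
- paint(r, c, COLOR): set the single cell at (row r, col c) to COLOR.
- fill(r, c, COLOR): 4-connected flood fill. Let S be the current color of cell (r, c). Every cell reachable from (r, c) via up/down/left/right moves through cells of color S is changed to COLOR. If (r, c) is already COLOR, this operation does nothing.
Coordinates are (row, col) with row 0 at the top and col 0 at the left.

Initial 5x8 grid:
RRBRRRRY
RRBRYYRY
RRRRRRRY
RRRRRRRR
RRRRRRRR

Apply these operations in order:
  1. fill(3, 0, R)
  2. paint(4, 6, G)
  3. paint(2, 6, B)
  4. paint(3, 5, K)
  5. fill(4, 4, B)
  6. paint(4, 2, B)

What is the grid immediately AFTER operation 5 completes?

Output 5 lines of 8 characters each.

Answer: BBBBBBBY
BBBBYYBY
BBBBBBBY
BBBBBKRR
BBBBBBGR

Derivation:
After op 1 fill(3,0,R) [0 cells changed]:
RRBRRRRY
RRBRYYRY
RRRRRRRY
RRRRRRRR
RRRRRRRR
After op 2 paint(4,6,G):
RRBRRRRY
RRBRYYRY
RRRRRRRY
RRRRRRRR
RRRRRRGR
After op 3 paint(2,6,B):
RRBRRRRY
RRBRYYRY
RRRRRRBY
RRRRRRRR
RRRRRRGR
After op 4 paint(3,5,K):
RRBRRRRY
RRBRYYRY
RRRRRRBY
RRRRRKRR
RRRRRRGR
After op 5 fill(4,4,B) [27 cells changed]:
BBBBBBBY
BBBBYYBY
BBBBBBBY
BBBBBKRR
BBBBBBGR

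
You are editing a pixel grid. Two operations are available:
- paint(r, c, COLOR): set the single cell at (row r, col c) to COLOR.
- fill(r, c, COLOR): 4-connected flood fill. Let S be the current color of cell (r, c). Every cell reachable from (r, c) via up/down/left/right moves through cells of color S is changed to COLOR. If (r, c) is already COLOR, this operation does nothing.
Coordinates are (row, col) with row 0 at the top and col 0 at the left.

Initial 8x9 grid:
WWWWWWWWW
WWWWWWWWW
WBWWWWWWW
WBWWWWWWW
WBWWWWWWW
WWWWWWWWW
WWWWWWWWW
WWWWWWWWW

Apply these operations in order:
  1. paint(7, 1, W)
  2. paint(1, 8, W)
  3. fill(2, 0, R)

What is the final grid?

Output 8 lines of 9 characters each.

Answer: RRRRRRRRR
RRRRRRRRR
RBRRRRRRR
RBRRRRRRR
RBRRRRRRR
RRRRRRRRR
RRRRRRRRR
RRRRRRRRR

Derivation:
After op 1 paint(7,1,W):
WWWWWWWWW
WWWWWWWWW
WBWWWWWWW
WBWWWWWWW
WBWWWWWWW
WWWWWWWWW
WWWWWWWWW
WWWWWWWWW
After op 2 paint(1,8,W):
WWWWWWWWW
WWWWWWWWW
WBWWWWWWW
WBWWWWWWW
WBWWWWWWW
WWWWWWWWW
WWWWWWWWW
WWWWWWWWW
After op 3 fill(2,0,R) [69 cells changed]:
RRRRRRRRR
RRRRRRRRR
RBRRRRRRR
RBRRRRRRR
RBRRRRRRR
RRRRRRRRR
RRRRRRRRR
RRRRRRRRR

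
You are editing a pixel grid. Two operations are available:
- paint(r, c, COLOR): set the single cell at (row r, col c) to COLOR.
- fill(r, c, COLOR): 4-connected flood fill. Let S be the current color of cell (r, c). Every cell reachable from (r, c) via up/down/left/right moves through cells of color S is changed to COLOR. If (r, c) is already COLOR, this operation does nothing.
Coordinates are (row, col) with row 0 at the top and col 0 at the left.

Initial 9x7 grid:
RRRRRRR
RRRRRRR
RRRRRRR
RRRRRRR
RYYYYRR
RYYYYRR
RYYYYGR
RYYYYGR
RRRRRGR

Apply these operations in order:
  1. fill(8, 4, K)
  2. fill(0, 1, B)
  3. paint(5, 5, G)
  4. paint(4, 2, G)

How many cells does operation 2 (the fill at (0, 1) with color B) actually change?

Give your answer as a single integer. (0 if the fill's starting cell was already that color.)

Answer: 44

Derivation:
After op 1 fill(8,4,K) [44 cells changed]:
KKKKKKK
KKKKKKK
KKKKKKK
KKKKKKK
KYYYYKK
KYYYYKK
KYYYYGK
KYYYYGK
KKKKKGK
After op 2 fill(0,1,B) [44 cells changed]:
BBBBBBB
BBBBBBB
BBBBBBB
BBBBBBB
BYYYYBB
BYYYYBB
BYYYYGB
BYYYYGB
BBBBBGB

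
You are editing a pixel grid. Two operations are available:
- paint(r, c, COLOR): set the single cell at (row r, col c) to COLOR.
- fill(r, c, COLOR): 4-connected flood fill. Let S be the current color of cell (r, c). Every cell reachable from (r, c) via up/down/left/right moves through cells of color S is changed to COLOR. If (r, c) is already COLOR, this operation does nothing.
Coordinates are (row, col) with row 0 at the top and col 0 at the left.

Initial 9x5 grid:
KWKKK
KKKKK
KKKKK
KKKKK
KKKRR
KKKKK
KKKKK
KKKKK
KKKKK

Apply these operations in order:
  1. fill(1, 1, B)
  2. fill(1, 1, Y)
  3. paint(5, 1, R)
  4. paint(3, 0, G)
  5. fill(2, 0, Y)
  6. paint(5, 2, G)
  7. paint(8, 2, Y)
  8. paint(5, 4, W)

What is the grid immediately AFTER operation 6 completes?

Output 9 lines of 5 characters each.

After op 1 fill(1,1,B) [42 cells changed]:
BWBBB
BBBBB
BBBBB
BBBBB
BBBRR
BBBBB
BBBBB
BBBBB
BBBBB
After op 2 fill(1,1,Y) [42 cells changed]:
YWYYY
YYYYY
YYYYY
YYYYY
YYYRR
YYYYY
YYYYY
YYYYY
YYYYY
After op 3 paint(5,1,R):
YWYYY
YYYYY
YYYYY
YYYYY
YYYRR
YRYYY
YYYYY
YYYYY
YYYYY
After op 4 paint(3,0,G):
YWYYY
YYYYY
YYYYY
GYYYY
YYYRR
YRYYY
YYYYY
YYYYY
YYYYY
After op 5 fill(2,0,Y) [0 cells changed]:
YWYYY
YYYYY
YYYYY
GYYYY
YYYRR
YRYYY
YYYYY
YYYYY
YYYYY
After op 6 paint(5,2,G):
YWYYY
YYYYY
YYYYY
GYYYY
YYYRR
YRGYY
YYYYY
YYYYY
YYYYY

Answer: YWYYY
YYYYY
YYYYY
GYYYY
YYYRR
YRGYY
YYYYY
YYYYY
YYYYY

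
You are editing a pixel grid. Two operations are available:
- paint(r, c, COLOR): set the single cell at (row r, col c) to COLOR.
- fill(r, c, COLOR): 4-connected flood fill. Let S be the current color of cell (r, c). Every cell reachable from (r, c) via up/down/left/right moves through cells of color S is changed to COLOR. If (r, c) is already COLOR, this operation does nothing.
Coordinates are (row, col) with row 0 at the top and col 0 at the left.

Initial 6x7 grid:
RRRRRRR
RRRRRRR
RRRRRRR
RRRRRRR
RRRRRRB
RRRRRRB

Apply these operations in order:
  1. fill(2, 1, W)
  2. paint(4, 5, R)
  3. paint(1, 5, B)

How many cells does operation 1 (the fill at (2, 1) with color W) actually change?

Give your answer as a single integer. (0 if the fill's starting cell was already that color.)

Answer: 40

Derivation:
After op 1 fill(2,1,W) [40 cells changed]:
WWWWWWW
WWWWWWW
WWWWWWW
WWWWWWW
WWWWWWB
WWWWWWB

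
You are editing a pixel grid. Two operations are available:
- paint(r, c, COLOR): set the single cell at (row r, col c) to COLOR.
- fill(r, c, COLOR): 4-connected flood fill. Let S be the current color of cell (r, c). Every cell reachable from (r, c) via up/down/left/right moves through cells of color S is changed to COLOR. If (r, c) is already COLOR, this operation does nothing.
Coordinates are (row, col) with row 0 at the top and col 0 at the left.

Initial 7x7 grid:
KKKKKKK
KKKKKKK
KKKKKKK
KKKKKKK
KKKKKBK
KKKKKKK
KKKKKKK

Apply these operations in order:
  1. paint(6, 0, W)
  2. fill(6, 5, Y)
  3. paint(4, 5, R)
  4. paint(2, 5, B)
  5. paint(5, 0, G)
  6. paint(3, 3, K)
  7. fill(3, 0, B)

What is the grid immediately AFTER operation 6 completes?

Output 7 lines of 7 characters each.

After op 1 paint(6,0,W):
KKKKKKK
KKKKKKK
KKKKKKK
KKKKKKK
KKKKKBK
KKKKKKK
WKKKKKK
After op 2 fill(6,5,Y) [47 cells changed]:
YYYYYYY
YYYYYYY
YYYYYYY
YYYYYYY
YYYYYBY
YYYYYYY
WYYYYYY
After op 3 paint(4,5,R):
YYYYYYY
YYYYYYY
YYYYYYY
YYYYYYY
YYYYYRY
YYYYYYY
WYYYYYY
After op 4 paint(2,5,B):
YYYYYYY
YYYYYYY
YYYYYBY
YYYYYYY
YYYYYRY
YYYYYYY
WYYYYYY
After op 5 paint(5,0,G):
YYYYYYY
YYYYYYY
YYYYYBY
YYYYYYY
YYYYYRY
GYYYYYY
WYYYYYY
After op 6 paint(3,3,K):
YYYYYYY
YYYYYYY
YYYYYBY
YYYKYYY
YYYYYRY
GYYYYYY
WYYYYYY

Answer: YYYYYYY
YYYYYYY
YYYYYBY
YYYKYYY
YYYYYRY
GYYYYYY
WYYYYYY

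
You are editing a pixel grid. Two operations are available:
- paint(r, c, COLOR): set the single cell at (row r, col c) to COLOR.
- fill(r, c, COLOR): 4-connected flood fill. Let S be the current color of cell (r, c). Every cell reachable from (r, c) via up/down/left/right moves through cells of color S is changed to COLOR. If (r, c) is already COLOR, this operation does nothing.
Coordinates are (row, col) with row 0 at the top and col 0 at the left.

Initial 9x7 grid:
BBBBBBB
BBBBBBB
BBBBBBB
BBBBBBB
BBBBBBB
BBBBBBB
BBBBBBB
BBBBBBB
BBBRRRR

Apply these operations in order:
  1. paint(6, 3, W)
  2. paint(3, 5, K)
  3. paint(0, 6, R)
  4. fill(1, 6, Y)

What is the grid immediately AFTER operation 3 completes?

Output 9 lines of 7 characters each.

After op 1 paint(6,3,W):
BBBBBBB
BBBBBBB
BBBBBBB
BBBBBBB
BBBBBBB
BBBBBBB
BBBWBBB
BBBBBBB
BBBRRRR
After op 2 paint(3,5,K):
BBBBBBB
BBBBBBB
BBBBBBB
BBBBBKB
BBBBBBB
BBBBBBB
BBBWBBB
BBBBBBB
BBBRRRR
After op 3 paint(0,6,R):
BBBBBBR
BBBBBBB
BBBBBBB
BBBBBKB
BBBBBBB
BBBBBBB
BBBWBBB
BBBBBBB
BBBRRRR

Answer: BBBBBBR
BBBBBBB
BBBBBBB
BBBBBKB
BBBBBBB
BBBBBBB
BBBWBBB
BBBBBBB
BBBRRRR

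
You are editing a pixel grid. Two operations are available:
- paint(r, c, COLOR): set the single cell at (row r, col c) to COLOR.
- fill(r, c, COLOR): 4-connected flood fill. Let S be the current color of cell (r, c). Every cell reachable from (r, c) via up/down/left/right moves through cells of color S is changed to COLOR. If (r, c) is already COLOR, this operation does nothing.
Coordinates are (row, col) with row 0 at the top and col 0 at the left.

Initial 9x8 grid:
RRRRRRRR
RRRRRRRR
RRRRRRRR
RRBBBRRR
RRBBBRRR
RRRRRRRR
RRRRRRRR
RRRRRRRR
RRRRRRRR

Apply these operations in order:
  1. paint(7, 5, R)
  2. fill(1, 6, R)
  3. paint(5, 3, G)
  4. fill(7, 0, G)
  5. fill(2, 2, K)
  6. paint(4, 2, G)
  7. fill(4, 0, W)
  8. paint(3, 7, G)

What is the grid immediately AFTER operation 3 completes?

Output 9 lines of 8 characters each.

After op 1 paint(7,5,R):
RRRRRRRR
RRRRRRRR
RRRRRRRR
RRBBBRRR
RRBBBRRR
RRRRRRRR
RRRRRRRR
RRRRRRRR
RRRRRRRR
After op 2 fill(1,6,R) [0 cells changed]:
RRRRRRRR
RRRRRRRR
RRRRRRRR
RRBBBRRR
RRBBBRRR
RRRRRRRR
RRRRRRRR
RRRRRRRR
RRRRRRRR
After op 3 paint(5,3,G):
RRRRRRRR
RRRRRRRR
RRRRRRRR
RRBBBRRR
RRBBBRRR
RRRGRRRR
RRRRRRRR
RRRRRRRR
RRRRRRRR

Answer: RRRRRRRR
RRRRRRRR
RRRRRRRR
RRBBBRRR
RRBBBRRR
RRRGRRRR
RRRRRRRR
RRRRRRRR
RRRRRRRR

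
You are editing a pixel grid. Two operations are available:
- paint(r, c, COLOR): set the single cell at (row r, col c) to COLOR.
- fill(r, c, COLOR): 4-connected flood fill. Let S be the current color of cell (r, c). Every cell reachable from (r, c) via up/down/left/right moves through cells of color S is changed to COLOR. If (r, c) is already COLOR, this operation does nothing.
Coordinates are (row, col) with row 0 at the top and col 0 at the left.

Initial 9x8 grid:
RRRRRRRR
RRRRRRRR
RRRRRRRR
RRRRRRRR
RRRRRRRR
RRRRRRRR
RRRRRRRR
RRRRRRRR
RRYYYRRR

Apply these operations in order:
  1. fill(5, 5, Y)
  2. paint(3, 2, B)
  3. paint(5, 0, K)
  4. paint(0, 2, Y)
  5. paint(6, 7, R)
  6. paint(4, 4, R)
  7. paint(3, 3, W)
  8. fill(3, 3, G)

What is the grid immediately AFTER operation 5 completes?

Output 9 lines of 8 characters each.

Answer: YYYYYYYY
YYYYYYYY
YYYYYYYY
YYBYYYYY
YYYYYYYY
KYYYYYYY
YYYYYYYR
YYYYYYYY
YYYYYYYY

Derivation:
After op 1 fill(5,5,Y) [69 cells changed]:
YYYYYYYY
YYYYYYYY
YYYYYYYY
YYYYYYYY
YYYYYYYY
YYYYYYYY
YYYYYYYY
YYYYYYYY
YYYYYYYY
After op 2 paint(3,2,B):
YYYYYYYY
YYYYYYYY
YYYYYYYY
YYBYYYYY
YYYYYYYY
YYYYYYYY
YYYYYYYY
YYYYYYYY
YYYYYYYY
After op 3 paint(5,0,K):
YYYYYYYY
YYYYYYYY
YYYYYYYY
YYBYYYYY
YYYYYYYY
KYYYYYYY
YYYYYYYY
YYYYYYYY
YYYYYYYY
After op 4 paint(0,2,Y):
YYYYYYYY
YYYYYYYY
YYYYYYYY
YYBYYYYY
YYYYYYYY
KYYYYYYY
YYYYYYYY
YYYYYYYY
YYYYYYYY
After op 5 paint(6,7,R):
YYYYYYYY
YYYYYYYY
YYYYYYYY
YYBYYYYY
YYYYYYYY
KYYYYYYY
YYYYYYYR
YYYYYYYY
YYYYYYYY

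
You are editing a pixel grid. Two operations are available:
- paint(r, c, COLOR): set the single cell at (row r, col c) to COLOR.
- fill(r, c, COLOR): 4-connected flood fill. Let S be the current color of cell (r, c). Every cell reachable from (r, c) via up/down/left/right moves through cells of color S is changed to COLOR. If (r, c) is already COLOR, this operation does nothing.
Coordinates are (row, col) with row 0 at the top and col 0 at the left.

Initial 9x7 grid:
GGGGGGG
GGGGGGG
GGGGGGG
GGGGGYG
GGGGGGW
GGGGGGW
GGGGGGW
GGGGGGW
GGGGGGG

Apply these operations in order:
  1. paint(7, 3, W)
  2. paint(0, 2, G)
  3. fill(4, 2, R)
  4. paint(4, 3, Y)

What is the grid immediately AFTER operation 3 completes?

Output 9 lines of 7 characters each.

After op 1 paint(7,3,W):
GGGGGGG
GGGGGGG
GGGGGGG
GGGGGYG
GGGGGGW
GGGGGGW
GGGGGGW
GGGWGGW
GGGGGGG
After op 2 paint(0,2,G):
GGGGGGG
GGGGGGG
GGGGGGG
GGGGGYG
GGGGGGW
GGGGGGW
GGGGGGW
GGGWGGW
GGGGGGG
After op 3 fill(4,2,R) [57 cells changed]:
RRRRRRR
RRRRRRR
RRRRRRR
RRRRRYR
RRRRRRW
RRRRRRW
RRRRRRW
RRRWRRW
RRRRRRR

Answer: RRRRRRR
RRRRRRR
RRRRRRR
RRRRRYR
RRRRRRW
RRRRRRW
RRRRRRW
RRRWRRW
RRRRRRR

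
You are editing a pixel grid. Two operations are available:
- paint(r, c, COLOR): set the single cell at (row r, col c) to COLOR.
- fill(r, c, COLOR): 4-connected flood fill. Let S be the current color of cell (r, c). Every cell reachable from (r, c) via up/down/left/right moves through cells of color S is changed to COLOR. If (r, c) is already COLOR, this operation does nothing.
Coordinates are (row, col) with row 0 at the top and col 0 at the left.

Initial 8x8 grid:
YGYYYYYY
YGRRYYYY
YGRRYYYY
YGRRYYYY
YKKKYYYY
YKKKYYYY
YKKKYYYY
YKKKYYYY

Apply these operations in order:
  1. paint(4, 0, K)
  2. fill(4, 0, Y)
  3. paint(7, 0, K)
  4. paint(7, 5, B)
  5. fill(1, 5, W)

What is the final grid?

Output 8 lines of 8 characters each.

Answer: WGWWWWWW
WGRRWWWW
WGRRWWWW
WGRRWWWW
WWWWWWWW
WWWWWWWW
WWWWWWWW
KWWWWBWW

Derivation:
After op 1 paint(4,0,K):
YGYYYYYY
YGRRYYYY
YGRRYYYY
YGRRYYYY
KKKKYYYY
YKKKYYYY
YKKKYYYY
YKKKYYYY
After op 2 fill(4,0,Y) [13 cells changed]:
YGYYYYYY
YGRRYYYY
YGRRYYYY
YGRRYYYY
YYYYYYYY
YYYYYYYY
YYYYYYYY
YYYYYYYY
After op 3 paint(7,0,K):
YGYYYYYY
YGRRYYYY
YGRRYYYY
YGRRYYYY
YYYYYYYY
YYYYYYYY
YYYYYYYY
KYYYYYYY
After op 4 paint(7,5,B):
YGYYYYYY
YGRRYYYY
YGRRYYYY
YGRRYYYY
YYYYYYYY
YYYYYYYY
YYYYYYYY
KYYYYBYY
After op 5 fill(1,5,W) [52 cells changed]:
WGWWWWWW
WGRRWWWW
WGRRWWWW
WGRRWWWW
WWWWWWWW
WWWWWWWW
WWWWWWWW
KWWWWBWW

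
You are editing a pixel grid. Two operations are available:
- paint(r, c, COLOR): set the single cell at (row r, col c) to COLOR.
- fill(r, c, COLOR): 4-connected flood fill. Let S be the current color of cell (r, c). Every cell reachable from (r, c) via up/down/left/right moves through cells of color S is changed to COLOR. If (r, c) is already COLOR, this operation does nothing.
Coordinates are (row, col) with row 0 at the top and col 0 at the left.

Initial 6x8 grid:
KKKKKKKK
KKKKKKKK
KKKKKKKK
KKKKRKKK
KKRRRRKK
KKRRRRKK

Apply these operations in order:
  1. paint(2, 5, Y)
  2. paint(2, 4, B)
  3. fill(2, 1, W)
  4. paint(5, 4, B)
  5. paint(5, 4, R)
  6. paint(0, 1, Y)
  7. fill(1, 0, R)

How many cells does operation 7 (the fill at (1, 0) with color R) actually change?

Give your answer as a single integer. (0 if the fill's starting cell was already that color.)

After op 1 paint(2,5,Y):
KKKKKKKK
KKKKKKKK
KKKKKYKK
KKKKRKKK
KKRRRRKK
KKRRRRKK
After op 2 paint(2,4,B):
KKKKKKKK
KKKKKKKK
KKKKBYKK
KKKKRKKK
KKRRRRKK
KKRRRRKK
After op 3 fill(2,1,W) [37 cells changed]:
WWWWWWWW
WWWWWWWW
WWWWBYWW
WWWWRWWW
WWRRRRWW
WWRRRRWW
After op 4 paint(5,4,B):
WWWWWWWW
WWWWWWWW
WWWWBYWW
WWWWRWWW
WWRRRRWW
WWRRBRWW
After op 5 paint(5,4,R):
WWWWWWWW
WWWWWWWW
WWWWBYWW
WWWWRWWW
WWRRRRWW
WWRRRRWW
After op 6 paint(0,1,Y):
WYWWWWWW
WWWWWWWW
WWWWBYWW
WWWWRWWW
WWRRRRWW
WWRRRRWW
After op 7 fill(1,0,R) [36 cells changed]:
RYRRRRRR
RRRRRRRR
RRRRBYRR
RRRRRRRR
RRRRRRRR
RRRRRRRR

Answer: 36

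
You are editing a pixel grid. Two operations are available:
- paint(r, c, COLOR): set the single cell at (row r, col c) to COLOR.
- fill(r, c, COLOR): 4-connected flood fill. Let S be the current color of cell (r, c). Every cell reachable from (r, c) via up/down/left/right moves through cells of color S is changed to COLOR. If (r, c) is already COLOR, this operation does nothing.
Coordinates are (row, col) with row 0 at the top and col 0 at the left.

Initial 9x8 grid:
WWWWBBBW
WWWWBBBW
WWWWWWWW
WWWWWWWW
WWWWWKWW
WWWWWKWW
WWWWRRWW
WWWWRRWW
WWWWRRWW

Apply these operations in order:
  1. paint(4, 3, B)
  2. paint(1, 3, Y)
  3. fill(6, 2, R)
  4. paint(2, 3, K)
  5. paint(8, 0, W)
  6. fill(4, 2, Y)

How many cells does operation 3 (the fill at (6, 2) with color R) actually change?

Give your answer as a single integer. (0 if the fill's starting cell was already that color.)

After op 1 paint(4,3,B):
WWWWBBBW
WWWWBBBW
WWWWWWWW
WWWWWWWW
WWWBWKWW
WWWWWKWW
WWWWRRWW
WWWWRRWW
WWWWRRWW
After op 2 paint(1,3,Y):
WWWWBBBW
WWWYBBBW
WWWWWWWW
WWWWWWWW
WWWBWKWW
WWWWWKWW
WWWWRRWW
WWWWRRWW
WWWWRRWW
After op 3 fill(6,2,R) [56 cells changed]:
RRRRBBBR
RRRYBBBR
RRRRRRRR
RRRRRRRR
RRRBRKRR
RRRRRKRR
RRRRRRRR
RRRRRRRR
RRRRRRRR

Answer: 56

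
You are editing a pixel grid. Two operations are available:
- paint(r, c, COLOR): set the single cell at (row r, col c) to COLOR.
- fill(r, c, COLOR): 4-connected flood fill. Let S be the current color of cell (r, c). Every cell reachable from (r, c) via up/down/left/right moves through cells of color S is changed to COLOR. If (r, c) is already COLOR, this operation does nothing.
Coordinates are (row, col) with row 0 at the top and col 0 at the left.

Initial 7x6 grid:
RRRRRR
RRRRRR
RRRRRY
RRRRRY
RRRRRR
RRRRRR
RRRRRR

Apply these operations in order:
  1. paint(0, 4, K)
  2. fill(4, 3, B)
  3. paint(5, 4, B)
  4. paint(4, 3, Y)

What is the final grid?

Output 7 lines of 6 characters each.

Answer: BBBBKB
BBBBBB
BBBBBY
BBBBBY
BBBYBB
BBBBBB
BBBBBB

Derivation:
After op 1 paint(0,4,K):
RRRRKR
RRRRRR
RRRRRY
RRRRRY
RRRRRR
RRRRRR
RRRRRR
After op 2 fill(4,3,B) [39 cells changed]:
BBBBKB
BBBBBB
BBBBBY
BBBBBY
BBBBBB
BBBBBB
BBBBBB
After op 3 paint(5,4,B):
BBBBKB
BBBBBB
BBBBBY
BBBBBY
BBBBBB
BBBBBB
BBBBBB
After op 4 paint(4,3,Y):
BBBBKB
BBBBBB
BBBBBY
BBBBBY
BBBYBB
BBBBBB
BBBBBB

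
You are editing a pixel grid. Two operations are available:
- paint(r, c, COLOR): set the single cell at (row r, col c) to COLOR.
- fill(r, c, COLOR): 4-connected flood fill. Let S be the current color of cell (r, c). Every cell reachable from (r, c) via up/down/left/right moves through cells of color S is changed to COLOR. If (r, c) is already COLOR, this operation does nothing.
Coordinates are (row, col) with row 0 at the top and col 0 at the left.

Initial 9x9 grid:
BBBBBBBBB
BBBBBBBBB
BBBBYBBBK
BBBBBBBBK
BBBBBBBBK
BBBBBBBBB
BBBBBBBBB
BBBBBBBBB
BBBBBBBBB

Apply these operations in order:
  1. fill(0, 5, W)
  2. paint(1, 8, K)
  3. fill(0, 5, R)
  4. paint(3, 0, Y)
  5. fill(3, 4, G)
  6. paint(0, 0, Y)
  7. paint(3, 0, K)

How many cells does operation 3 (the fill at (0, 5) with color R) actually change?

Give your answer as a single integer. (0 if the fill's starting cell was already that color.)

Answer: 76

Derivation:
After op 1 fill(0,5,W) [77 cells changed]:
WWWWWWWWW
WWWWWWWWW
WWWWYWWWK
WWWWWWWWK
WWWWWWWWK
WWWWWWWWW
WWWWWWWWW
WWWWWWWWW
WWWWWWWWW
After op 2 paint(1,8,K):
WWWWWWWWW
WWWWWWWWK
WWWWYWWWK
WWWWWWWWK
WWWWWWWWK
WWWWWWWWW
WWWWWWWWW
WWWWWWWWW
WWWWWWWWW
After op 3 fill(0,5,R) [76 cells changed]:
RRRRRRRRR
RRRRRRRRK
RRRRYRRRK
RRRRRRRRK
RRRRRRRRK
RRRRRRRRR
RRRRRRRRR
RRRRRRRRR
RRRRRRRRR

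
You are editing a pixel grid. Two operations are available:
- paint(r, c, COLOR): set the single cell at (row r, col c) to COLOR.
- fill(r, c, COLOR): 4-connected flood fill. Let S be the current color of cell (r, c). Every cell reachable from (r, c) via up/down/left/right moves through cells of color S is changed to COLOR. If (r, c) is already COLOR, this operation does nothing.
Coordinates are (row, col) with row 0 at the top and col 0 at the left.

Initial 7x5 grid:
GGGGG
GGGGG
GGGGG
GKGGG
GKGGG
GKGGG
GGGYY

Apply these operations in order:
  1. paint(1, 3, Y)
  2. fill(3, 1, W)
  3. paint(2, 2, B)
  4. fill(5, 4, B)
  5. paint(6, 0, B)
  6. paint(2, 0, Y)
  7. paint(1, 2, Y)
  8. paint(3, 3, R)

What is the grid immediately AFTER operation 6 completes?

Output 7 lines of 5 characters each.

After op 1 paint(1,3,Y):
GGGGG
GGGYG
GGGGG
GKGGG
GKGGG
GKGGG
GGGYY
After op 2 fill(3,1,W) [3 cells changed]:
GGGGG
GGGYG
GGGGG
GWGGG
GWGGG
GWGGG
GGGYY
After op 3 paint(2,2,B):
GGGGG
GGGYG
GGBGG
GWGGG
GWGGG
GWGGG
GGGYY
After op 4 fill(5,4,B) [28 cells changed]:
BBBBB
BBBYB
BBBBB
BWBBB
BWBBB
BWBBB
BBBYY
After op 5 paint(6,0,B):
BBBBB
BBBYB
BBBBB
BWBBB
BWBBB
BWBBB
BBBYY
After op 6 paint(2,0,Y):
BBBBB
BBBYB
YBBBB
BWBBB
BWBBB
BWBBB
BBBYY

Answer: BBBBB
BBBYB
YBBBB
BWBBB
BWBBB
BWBBB
BBBYY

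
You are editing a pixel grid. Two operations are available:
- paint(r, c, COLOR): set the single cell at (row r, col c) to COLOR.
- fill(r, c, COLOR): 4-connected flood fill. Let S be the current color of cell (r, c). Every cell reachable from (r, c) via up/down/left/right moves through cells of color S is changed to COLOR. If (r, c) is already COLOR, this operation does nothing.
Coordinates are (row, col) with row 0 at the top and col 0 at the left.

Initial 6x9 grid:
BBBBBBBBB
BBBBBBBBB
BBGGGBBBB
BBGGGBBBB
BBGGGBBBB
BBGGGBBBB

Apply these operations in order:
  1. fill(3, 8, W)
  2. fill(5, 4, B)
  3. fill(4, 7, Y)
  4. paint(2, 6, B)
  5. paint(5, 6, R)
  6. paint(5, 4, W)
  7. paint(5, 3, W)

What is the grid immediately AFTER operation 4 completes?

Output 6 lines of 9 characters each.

Answer: YYYYYYYYY
YYYYYYYYY
YYBBBYBYY
YYBBBYYYY
YYBBBYYYY
YYBBBYYYY

Derivation:
After op 1 fill(3,8,W) [42 cells changed]:
WWWWWWWWW
WWWWWWWWW
WWGGGWWWW
WWGGGWWWW
WWGGGWWWW
WWGGGWWWW
After op 2 fill(5,4,B) [12 cells changed]:
WWWWWWWWW
WWWWWWWWW
WWBBBWWWW
WWBBBWWWW
WWBBBWWWW
WWBBBWWWW
After op 3 fill(4,7,Y) [42 cells changed]:
YYYYYYYYY
YYYYYYYYY
YYBBBYYYY
YYBBBYYYY
YYBBBYYYY
YYBBBYYYY
After op 4 paint(2,6,B):
YYYYYYYYY
YYYYYYYYY
YYBBBYBYY
YYBBBYYYY
YYBBBYYYY
YYBBBYYYY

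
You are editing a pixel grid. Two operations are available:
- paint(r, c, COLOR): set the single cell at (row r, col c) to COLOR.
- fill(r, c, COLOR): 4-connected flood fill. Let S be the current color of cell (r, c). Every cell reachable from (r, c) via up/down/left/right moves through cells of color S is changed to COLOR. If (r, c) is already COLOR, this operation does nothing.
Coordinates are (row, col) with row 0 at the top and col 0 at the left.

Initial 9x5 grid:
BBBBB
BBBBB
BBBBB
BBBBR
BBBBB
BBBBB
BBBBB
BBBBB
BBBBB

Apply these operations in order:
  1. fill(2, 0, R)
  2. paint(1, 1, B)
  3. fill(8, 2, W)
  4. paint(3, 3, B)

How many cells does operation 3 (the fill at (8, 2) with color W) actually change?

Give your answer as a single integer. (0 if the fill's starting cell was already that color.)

Answer: 44

Derivation:
After op 1 fill(2,0,R) [44 cells changed]:
RRRRR
RRRRR
RRRRR
RRRRR
RRRRR
RRRRR
RRRRR
RRRRR
RRRRR
After op 2 paint(1,1,B):
RRRRR
RBRRR
RRRRR
RRRRR
RRRRR
RRRRR
RRRRR
RRRRR
RRRRR
After op 3 fill(8,2,W) [44 cells changed]:
WWWWW
WBWWW
WWWWW
WWWWW
WWWWW
WWWWW
WWWWW
WWWWW
WWWWW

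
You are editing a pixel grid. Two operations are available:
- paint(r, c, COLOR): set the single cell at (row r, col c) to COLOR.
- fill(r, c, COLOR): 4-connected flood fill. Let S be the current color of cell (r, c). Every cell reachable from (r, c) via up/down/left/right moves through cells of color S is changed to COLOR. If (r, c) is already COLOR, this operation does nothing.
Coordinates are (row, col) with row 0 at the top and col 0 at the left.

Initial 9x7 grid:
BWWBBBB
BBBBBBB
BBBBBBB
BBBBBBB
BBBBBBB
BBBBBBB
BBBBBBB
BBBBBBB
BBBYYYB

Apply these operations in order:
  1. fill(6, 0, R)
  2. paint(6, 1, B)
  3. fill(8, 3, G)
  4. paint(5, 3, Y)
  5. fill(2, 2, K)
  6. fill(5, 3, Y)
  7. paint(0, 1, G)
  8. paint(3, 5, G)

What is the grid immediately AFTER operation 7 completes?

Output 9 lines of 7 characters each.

After op 1 fill(6,0,R) [58 cells changed]:
RWWRRRR
RRRRRRR
RRRRRRR
RRRRRRR
RRRRRRR
RRRRRRR
RRRRRRR
RRRRRRR
RRRYYYR
After op 2 paint(6,1,B):
RWWRRRR
RRRRRRR
RRRRRRR
RRRRRRR
RRRRRRR
RRRRRRR
RBRRRRR
RRRRRRR
RRRYYYR
After op 3 fill(8,3,G) [3 cells changed]:
RWWRRRR
RRRRRRR
RRRRRRR
RRRRRRR
RRRRRRR
RRRRRRR
RBRRRRR
RRRRRRR
RRRGGGR
After op 4 paint(5,3,Y):
RWWRRRR
RRRRRRR
RRRRRRR
RRRRRRR
RRRRRRR
RRRYRRR
RBRRRRR
RRRRRRR
RRRGGGR
After op 5 fill(2,2,K) [56 cells changed]:
KWWKKKK
KKKKKKK
KKKKKKK
KKKKKKK
KKKKKKK
KKKYKKK
KBKKKKK
KKKKKKK
KKKGGGK
After op 6 fill(5,3,Y) [0 cells changed]:
KWWKKKK
KKKKKKK
KKKKKKK
KKKKKKK
KKKKKKK
KKKYKKK
KBKKKKK
KKKKKKK
KKKGGGK
After op 7 paint(0,1,G):
KGWKKKK
KKKKKKK
KKKKKKK
KKKKKKK
KKKKKKK
KKKYKKK
KBKKKKK
KKKKKKK
KKKGGGK

Answer: KGWKKKK
KKKKKKK
KKKKKKK
KKKKKKK
KKKKKKK
KKKYKKK
KBKKKKK
KKKKKKK
KKKGGGK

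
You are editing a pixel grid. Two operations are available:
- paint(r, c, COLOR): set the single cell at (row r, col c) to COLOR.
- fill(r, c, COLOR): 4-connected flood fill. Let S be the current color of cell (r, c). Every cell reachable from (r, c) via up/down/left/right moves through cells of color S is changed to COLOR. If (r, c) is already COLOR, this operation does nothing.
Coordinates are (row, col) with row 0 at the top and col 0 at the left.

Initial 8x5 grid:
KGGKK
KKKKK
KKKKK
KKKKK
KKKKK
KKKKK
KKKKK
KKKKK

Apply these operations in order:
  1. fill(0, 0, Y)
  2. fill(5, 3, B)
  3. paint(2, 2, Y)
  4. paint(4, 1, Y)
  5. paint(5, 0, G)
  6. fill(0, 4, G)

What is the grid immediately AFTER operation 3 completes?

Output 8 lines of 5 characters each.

After op 1 fill(0,0,Y) [38 cells changed]:
YGGYY
YYYYY
YYYYY
YYYYY
YYYYY
YYYYY
YYYYY
YYYYY
After op 2 fill(5,3,B) [38 cells changed]:
BGGBB
BBBBB
BBBBB
BBBBB
BBBBB
BBBBB
BBBBB
BBBBB
After op 3 paint(2,2,Y):
BGGBB
BBBBB
BBYBB
BBBBB
BBBBB
BBBBB
BBBBB
BBBBB

Answer: BGGBB
BBBBB
BBYBB
BBBBB
BBBBB
BBBBB
BBBBB
BBBBB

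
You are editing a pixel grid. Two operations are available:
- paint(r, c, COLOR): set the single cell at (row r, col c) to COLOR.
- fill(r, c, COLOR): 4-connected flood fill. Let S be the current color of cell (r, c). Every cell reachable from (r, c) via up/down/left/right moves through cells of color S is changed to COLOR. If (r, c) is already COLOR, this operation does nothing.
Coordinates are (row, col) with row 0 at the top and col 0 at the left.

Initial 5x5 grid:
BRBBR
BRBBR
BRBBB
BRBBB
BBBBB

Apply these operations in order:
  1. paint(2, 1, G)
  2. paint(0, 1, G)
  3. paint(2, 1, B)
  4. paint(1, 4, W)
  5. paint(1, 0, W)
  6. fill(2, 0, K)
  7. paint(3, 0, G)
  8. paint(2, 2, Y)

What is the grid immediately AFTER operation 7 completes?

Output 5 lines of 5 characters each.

Answer: BGKKR
WRKKW
KKKKK
GRKKK
KKKKK

Derivation:
After op 1 paint(2,1,G):
BRBBR
BRBBR
BGBBB
BRBBB
BBBBB
After op 2 paint(0,1,G):
BGBBR
BRBBR
BGBBB
BRBBB
BBBBB
After op 3 paint(2,1,B):
BGBBR
BRBBR
BBBBB
BRBBB
BBBBB
After op 4 paint(1,4,W):
BGBBR
BRBBW
BBBBB
BRBBB
BBBBB
After op 5 paint(1,0,W):
BGBBR
WRBBW
BBBBB
BRBBB
BBBBB
After op 6 fill(2,0,K) [18 cells changed]:
BGKKR
WRKKW
KKKKK
KRKKK
KKKKK
After op 7 paint(3,0,G):
BGKKR
WRKKW
KKKKK
GRKKK
KKKKK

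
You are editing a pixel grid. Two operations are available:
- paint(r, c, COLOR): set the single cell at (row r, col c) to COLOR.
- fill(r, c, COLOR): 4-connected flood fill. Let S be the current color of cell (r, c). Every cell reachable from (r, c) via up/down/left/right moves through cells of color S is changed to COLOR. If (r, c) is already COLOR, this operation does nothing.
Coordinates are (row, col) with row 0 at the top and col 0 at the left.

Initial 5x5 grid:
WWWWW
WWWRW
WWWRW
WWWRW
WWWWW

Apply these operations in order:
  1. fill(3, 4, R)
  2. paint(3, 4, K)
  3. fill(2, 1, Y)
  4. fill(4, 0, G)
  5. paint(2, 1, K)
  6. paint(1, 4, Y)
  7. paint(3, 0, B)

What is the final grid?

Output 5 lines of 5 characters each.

Answer: GGGGG
GGGGY
GKGGG
BGGGK
GGGGG

Derivation:
After op 1 fill(3,4,R) [22 cells changed]:
RRRRR
RRRRR
RRRRR
RRRRR
RRRRR
After op 2 paint(3,4,K):
RRRRR
RRRRR
RRRRR
RRRRK
RRRRR
After op 3 fill(2,1,Y) [24 cells changed]:
YYYYY
YYYYY
YYYYY
YYYYK
YYYYY
After op 4 fill(4,0,G) [24 cells changed]:
GGGGG
GGGGG
GGGGG
GGGGK
GGGGG
After op 5 paint(2,1,K):
GGGGG
GGGGG
GKGGG
GGGGK
GGGGG
After op 6 paint(1,4,Y):
GGGGG
GGGGY
GKGGG
GGGGK
GGGGG
After op 7 paint(3,0,B):
GGGGG
GGGGY
GKGGG
BGGGK
GGGGG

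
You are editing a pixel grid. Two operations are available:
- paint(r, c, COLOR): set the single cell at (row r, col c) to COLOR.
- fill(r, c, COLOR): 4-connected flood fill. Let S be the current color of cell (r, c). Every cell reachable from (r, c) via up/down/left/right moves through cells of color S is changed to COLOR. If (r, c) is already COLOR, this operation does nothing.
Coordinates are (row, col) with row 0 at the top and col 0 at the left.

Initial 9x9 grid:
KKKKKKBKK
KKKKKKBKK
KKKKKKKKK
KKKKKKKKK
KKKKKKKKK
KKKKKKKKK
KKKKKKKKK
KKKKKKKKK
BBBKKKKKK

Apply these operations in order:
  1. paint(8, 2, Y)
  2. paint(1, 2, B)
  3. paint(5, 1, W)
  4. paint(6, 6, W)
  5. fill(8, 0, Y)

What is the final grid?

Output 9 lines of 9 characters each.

Answer: KKKKKKBKK
KKBKKKBKK
KKKKKKKKK
KKKKKKKKK
KKKKKKKKK
KWKKKKKKK
KKKKKKWKK
KKKKKKKKK
YYYKKKKKK

Derivation:
After op 1 paint(8,2,Y):
KKKKKKBKK
KKKKKKBKK
KKKKKKKKK
KKKKKKKKK
KKKKKKKKK
KKKKKKKKK
KKKKKKKKK
KKKKKKKKK
BBYKKKKKK
After op 2 paint(1,2,B):
KKKKKKBKK
KKBKKKBKK
KKKKKKKKK
KKKKKKKKK
KKKKKKKKK
KKKKKKKKK
KKKKKKKKK
KKKKKKKKK
BBYKKKKKK
After op 3 paint(5,1,W):
KKKKKKBKK
KKBKKKBKK
KKKKKKKKK
KKKKKKKKK
KKKKKKKKK
KWKKKKKKK
KKKKKKKKK
KKKKKKKKK
BBYKKKKKK
After op 4 paint(6,6,W):
KKKKKKBKK
KKBKKKBKK
KKKKKKKKK
KKKKKKKKK
KKKKKKKKK
KWKKKKKKK
KKKKKKWKK
KKKKKKKKK
BBYKKKKKK
After op 5 fill(8,0,Y) [2 cells changed]:
KKKKKKBKK
KKBKKKBKK
KKKKKKKKK
KKKKKKKKK
KKKKKKKKK
KWKKKKKKK
KKKKKKWKK
KKKKKKKKK
YYYKKKKKK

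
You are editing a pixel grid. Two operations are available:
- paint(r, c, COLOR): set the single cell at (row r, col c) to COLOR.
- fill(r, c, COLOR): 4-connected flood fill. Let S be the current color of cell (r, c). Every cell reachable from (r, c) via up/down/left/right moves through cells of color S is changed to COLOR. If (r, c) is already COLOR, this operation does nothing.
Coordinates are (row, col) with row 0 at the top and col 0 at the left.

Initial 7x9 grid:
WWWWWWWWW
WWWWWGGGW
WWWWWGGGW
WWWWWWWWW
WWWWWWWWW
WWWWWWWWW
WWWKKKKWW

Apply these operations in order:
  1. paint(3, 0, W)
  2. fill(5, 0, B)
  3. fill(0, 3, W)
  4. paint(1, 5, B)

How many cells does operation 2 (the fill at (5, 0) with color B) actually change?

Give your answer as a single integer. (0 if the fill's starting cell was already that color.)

After op 1 paint(3,0,W):
WWWWWWWWW
WWWWWGGGW
WWWWWGGGW
WWWWWWWWW
WWWWWWWWW
WWWWWWWWW
WWWKKKKWW
After op 2 fill(5,0,B) [53 cells changed]:
BBBBBBBBB
BBBBBGGGB
BBBBBGGGB
BBBBBBBBB
BBBBBBBBB
BBBBBBBBB
BBBKKKKBB

Answer: 53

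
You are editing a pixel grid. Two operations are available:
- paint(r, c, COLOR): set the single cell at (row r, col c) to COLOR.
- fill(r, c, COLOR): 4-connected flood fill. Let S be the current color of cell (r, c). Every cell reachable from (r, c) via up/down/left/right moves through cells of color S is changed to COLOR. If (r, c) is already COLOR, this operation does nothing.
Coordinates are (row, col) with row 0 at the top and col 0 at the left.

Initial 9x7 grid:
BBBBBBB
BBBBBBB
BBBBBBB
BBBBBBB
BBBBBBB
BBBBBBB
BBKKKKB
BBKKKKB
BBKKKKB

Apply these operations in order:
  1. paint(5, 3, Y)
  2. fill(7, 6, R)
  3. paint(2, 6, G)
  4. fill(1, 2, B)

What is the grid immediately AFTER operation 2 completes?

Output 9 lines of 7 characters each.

After op 1 paint(5,3,Y):
BBBBBBB
BBBBBBB
BBBBBBB
BBBBBBB
BBBBBBB
BBBYBBB
BBKKKKB
BBKKKKB
BBKKKKB
After op 2 fill(7,6,R) [50 cells changed]:
RRRRRRR
RRRRRRR
RRRRRRR
RRRRRRR
RRRRRRR
RRRYRRR
RRKKKKR
RRKKKKR
RRKKKKR

Answer: RRRRRRR
RRRRRRR
RRRRRRR
RRRRRRR
RRRRRRR
RRRYRRR
RRKKKKR
RRKKKKR
RRKKKKR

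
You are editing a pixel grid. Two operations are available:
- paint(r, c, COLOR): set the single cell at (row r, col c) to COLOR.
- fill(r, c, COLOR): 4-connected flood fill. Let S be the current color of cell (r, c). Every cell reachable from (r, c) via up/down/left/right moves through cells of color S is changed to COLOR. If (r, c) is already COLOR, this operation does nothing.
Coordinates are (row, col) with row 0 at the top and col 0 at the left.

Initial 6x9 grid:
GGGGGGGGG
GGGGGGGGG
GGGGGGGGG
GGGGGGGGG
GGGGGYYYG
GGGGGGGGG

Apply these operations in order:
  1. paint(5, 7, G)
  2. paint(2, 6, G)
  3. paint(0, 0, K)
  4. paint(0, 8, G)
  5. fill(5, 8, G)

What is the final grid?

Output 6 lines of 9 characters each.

After op 1 paint(5,7,G):
GGGGGGGGG
GGGGGGGGG
GGGGGGGGG
GGGGGGGGG
GGGGGYYYG
GGGGGGGGG
After op 2 paint(2,6,G):
GGGGGGGGG
GGGGGGGGG
GGGGGGGGG
GGGGGGGGG
GGGGGYYYG
GGGGGGGGG
After op 3 paint(0,0,K):
KGGGGGGGG
GGGGGGGGG
GGGGGGGGG
GGGGGGGGG
GGGGGYYYG
GGGGGGGGG
After op 4 paint(0,8,G):
KGGGGGGGG
GGGGGGGGG
GGGGGGGGG
GGGGGGGGG
GGGGGYYYG
GGGGGGGGG
After op 5 fill(5,8,G) [0 cells changed]:
KGGGGGGGG
GGGGGGGGG
GGGGGGGGG
GGGGGGGGG
GGGGGYYYG
GGGGGGGGG

Answer: KGGGGGGGG
GGGGGGGGG
GGGGGGGGG
GGGGGGGGG
GGGGGYYYG
GGGGGGGGG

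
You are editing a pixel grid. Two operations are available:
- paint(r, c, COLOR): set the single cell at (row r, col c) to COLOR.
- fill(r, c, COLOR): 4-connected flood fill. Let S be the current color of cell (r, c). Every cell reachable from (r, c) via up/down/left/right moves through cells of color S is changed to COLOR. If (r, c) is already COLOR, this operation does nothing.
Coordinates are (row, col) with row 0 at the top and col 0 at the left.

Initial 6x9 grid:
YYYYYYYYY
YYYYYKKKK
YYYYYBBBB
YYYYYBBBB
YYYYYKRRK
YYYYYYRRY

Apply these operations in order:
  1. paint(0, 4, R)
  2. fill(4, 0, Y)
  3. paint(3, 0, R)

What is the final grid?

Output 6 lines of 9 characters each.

Answer: YYYYRYYYY
YYYYYKKKK
YYYYYBBBB
RYYYYBBBB
YYYYYKRRK
YYYYYYRRY

Derivation:
After op 1 paint(0,4,R):
YYYYRYYYY
YYYYYKKKK
YYYYYBBBB
YYYYYBBBB
YYYYYKRRK
YYYYYYRRY
After op 2 fill(4,0,Y) [0 cells changed]:
YYYYRYYYY
YYYYYKKKK
YYYYYBBBB
YYYYYBBBB
YYYYYKRRK
YYYYYYRRY
After op 3 paint(3,0,R):
YYYYRYYYY
YYYYYKKKK
YYYYYBBBB
RYYYYBBBB
YYYYYKRRK
YYYYYYRRY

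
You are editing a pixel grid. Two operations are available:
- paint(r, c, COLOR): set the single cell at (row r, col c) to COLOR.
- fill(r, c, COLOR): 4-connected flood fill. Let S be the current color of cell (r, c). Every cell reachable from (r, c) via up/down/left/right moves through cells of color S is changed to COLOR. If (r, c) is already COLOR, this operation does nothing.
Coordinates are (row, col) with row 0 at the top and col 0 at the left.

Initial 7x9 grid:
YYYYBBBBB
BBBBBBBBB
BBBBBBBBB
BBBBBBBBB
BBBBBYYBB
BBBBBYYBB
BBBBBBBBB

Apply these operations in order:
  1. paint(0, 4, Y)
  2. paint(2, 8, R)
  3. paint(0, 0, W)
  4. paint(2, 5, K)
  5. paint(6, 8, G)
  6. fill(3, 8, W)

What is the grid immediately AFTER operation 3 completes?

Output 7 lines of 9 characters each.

After op 1 paint(0,4,Y):
YYYYYBBBB
BBBBBBBBB
BBBBBBBBB
BBBBBBBBB
BBBBBYYBB
BBBBBYYBB
BBBBBBBBB
After op 2 paint(2,8,R):
YYYYYBBBB
BBBBBBBBB
BBBBBBBBR
BBBBBBBBB
BBBBBYYBB
BBBBBYYBB
BBBBBBBBB
After op 3 paint(0,0,W):
WYYYYBBBB
BBBBBBBBB
BBBBBBBBR
BBBBBBBBB
BBBBBYYBB
BBBBBYYBB
BBBBBBBBB

Answer: WYYYYBBBB
BBBBBBBBB
BBBBBBBBR
BBBBBBBBB
BBBBBYYBB
BBBBBYYBB
BBBBBBBBB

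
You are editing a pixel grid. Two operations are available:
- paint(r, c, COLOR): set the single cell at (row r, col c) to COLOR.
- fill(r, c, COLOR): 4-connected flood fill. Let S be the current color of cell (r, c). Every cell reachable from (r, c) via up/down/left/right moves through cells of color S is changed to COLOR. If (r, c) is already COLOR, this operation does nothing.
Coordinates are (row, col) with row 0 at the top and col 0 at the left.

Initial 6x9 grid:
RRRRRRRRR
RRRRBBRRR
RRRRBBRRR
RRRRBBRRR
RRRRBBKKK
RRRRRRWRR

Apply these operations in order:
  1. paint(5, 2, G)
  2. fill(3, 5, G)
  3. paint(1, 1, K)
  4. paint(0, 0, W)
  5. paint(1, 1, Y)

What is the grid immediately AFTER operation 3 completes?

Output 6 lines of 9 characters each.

After op 1 paint(5,2,G):
RRRRRRRRR
RRRRBBRRR
RRRRBBRRR
RRRRBBRRR
RRRRBBKKK
RRGRRRWRR
After op 2 fill(3,5,G) [8 cells changed]:
RRRRRRRRR
RRRRGGRRR
RRRRGGRRR
RRRRGGRRR
RRRRGGKKK
RRGRRRWRR
After op 3 paint(1,1,K):
RRRRRRRRR
RKRRGGRRR
RRRRGGRRR
RRRRGGRRR
RRRRGGKKK
RRGRRRWRR

Answer: RRRRRRRRR
RKRRGGRRR
RRRRGGRRR
RRRRGGRRR
RRRRGGKKK
RRGRRRWRR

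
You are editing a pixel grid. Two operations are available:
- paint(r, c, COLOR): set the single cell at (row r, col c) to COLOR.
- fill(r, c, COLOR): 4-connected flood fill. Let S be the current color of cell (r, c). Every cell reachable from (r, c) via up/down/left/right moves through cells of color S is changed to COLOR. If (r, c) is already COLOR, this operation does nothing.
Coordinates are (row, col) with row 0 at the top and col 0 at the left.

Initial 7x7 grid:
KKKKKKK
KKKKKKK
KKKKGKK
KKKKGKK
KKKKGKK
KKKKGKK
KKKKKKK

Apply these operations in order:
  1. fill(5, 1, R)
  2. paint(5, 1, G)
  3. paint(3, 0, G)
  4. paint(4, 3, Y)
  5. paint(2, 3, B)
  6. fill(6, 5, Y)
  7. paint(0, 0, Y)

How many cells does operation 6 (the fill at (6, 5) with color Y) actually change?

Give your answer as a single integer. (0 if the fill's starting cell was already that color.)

Answer: 41

Derivation:
After op 1 fill(5,1,R) [45 cells changed]:
RRRRRRR
RRRRRRR
RRRRGRR
RRRRGRR
RRRRGRR
RRRRGRR
RRRRRRR
After op 2 paint(5,1,G):
RRRRRRR
RRRRRRR
RRRRGRR
RRRRGRR
RRRRGRR
RGRRGRR
RRRRRRR
After op 3 paint(3,0,G):
RRRRRRR
RRRRRRR
RRRRGRR
GRRRGRR
RRRRGRR
RGRRGRR
RRRRRRR
After op 4 paint(4,3,Y):
RRRRRRR
RRRRRRR
RRRRGRR
GRRRGRR
RRRYGRR
RGRRGRR
RRRRRRR
After op 5 paint(2,3,B):
RRRRRRR
RRRRRRR
RRRBGRR
GRRRGRR
RRRYGRR
RGRRGRR
RRRRRRR
After op 6 fill(6,5,Y) [41 cells changed]:
YYYYYYY
YYYYYYY
YYYBGYY
GYYYGYY
YYYYGYY
YGYYGYY
YYYYYYY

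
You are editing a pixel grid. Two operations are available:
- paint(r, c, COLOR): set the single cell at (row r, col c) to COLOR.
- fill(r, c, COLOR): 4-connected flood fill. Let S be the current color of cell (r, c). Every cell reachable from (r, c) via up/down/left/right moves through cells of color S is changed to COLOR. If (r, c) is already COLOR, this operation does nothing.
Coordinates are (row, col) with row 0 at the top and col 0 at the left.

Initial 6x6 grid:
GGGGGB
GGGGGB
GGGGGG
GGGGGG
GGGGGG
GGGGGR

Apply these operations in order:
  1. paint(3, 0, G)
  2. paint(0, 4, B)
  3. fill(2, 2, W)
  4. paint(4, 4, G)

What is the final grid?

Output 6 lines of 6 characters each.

Answer: WWWWBB
WWWWWB
WWWWWW
WWWWWW
WWWWGW
WWWWWR

Derivation:
After op 1 paint(3,0,G):
GGGGGB
GGGGGB
GGGGGG
GGGGGG
GGGGGG
GGGGGR
After op 2 paint(0,4,B):
GGGGBB
GGGGGB
GGGGGG
GGGGGG
GGGGGG
GGGGGR
After op 3 fill(2,2,W) [32 cells changed]:
WWWWBB
WWWWWB
WWWWWW
WWWWWW
WWWWWW
WWWWWR
After op 4 paint(4,4,G):
WWWWBB
WWWWWB
WWWWWW
WWWWWW
WWWWGW
WWWWWR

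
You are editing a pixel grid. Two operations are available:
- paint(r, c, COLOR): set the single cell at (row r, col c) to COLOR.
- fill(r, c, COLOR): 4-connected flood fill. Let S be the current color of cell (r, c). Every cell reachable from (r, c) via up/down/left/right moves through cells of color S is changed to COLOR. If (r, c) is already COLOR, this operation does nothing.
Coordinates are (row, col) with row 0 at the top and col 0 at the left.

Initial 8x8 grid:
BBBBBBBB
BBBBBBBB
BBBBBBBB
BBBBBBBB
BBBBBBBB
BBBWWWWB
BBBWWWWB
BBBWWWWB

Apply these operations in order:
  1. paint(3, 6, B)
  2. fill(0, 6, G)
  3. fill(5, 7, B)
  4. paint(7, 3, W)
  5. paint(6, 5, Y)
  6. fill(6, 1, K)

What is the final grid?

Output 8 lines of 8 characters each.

Answer: KKKKKKKK
KKKKKKKK
KKKKKKKK
KKKKKKKK
KKKKKKKK
KKKWWWWK
KKKWWYWK
KKKWWWWK

Derivation:
After op 1 paint(3,6,B):
BBBBBBBB
BBBBBBBB
BBBBBBBB
BBBBBBBB
BBBBBBBB
BBBWWWWB
BBBWWWWB
BBBWWWWB
After op 2 fill(0,6,G) [52 cells changed]:
GGGGGGGG
GGGGGGGG
GGGGGGGG
GGGGGGGG
GGGGGGGG
GGGWWWWG
GGGWWWWG
GGGWWWWG
After op 3 fill(5,7,B) [52 cells changed]:
BBBBBBBB
BBBBBBBB
BBBBBBBB
BBBBBBBB
BBBBBBBB
BBBWWWWB
BBBWWWWB
BBBWWWWB
After op 4 paint(7,3,W):
BBBBBBBB
BBBBBBBB
BBBBBBBB
BBBBBBBB
BBBBBBBB
BBBWWWWB
BBBWWWWB
BBBWWWWB
After op 5 paint(6,5,Y):
BBBBBBBB
BBBBBBBB
BBBBBBBB
BBBBBBBB
BBBBBBBB
BBBWWWWB
BBBWWYWB
BBBWWWWB
After op 6 fill(6,1,K) [52 cells changed]:
KKKKKKKK
KKKKKKKK
KKKKKKKK
KKKKKKKK
KKKKKKKK
KKKWWWWK
KKKWWYWK
KKKWWWWK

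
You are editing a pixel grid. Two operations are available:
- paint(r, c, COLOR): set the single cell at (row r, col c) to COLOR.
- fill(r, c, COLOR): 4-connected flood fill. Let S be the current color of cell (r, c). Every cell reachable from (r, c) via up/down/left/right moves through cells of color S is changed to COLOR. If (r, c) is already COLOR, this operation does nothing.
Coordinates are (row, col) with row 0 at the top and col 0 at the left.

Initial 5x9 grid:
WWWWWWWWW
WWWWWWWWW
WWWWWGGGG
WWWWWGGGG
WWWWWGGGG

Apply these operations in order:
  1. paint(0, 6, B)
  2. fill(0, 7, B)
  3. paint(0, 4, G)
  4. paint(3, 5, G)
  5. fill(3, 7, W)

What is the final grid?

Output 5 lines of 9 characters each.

Answer: BBBBGBBBB
BBBBBBBBB
BBBBBWWWW
BBBBBWWWW
BBBBBWWWW

Derivation:
After op 1 paint(0,6,B):
WWWWWWBWW
WWWWWWWWW
WWWWWGGGG
WWWWWGGGG
WWWWWGGGG
After op 2 fill(0,7,B) [32 cells changed]:
BBBBBBBBB
BBBBBBBBB
BBBBBGGGG
BBBBBGGGG
BBBBBGGGG
After op 3 paint(0,4,G):
BBBBGBBBB
BBBBBBBBB
BBBBBGGGG
BBBBBGGGG
BBBBBGGGG
After op 4 paint(3,5,G):
BBBBGBBBB
BBBBBBBBB
BBBBBGGGG
BBBBBGGGG
BBBBBGGGG
After op 5 fill(3,7,W) [12 cells changed]:
BBBBGBBBB
BBBBBBBBB
BBBBBWWWW
BBBBBWWWW
BBBBBWWWW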